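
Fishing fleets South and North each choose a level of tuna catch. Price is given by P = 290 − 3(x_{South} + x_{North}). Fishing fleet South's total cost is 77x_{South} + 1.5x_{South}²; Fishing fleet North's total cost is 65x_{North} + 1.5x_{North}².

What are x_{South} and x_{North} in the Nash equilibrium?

17.25, 19.25

Fishing fleet South's profit: π = x_{South}(290 − 3(x_{South} + x_{North})) − 77x_{South} − 1.5x_{South}².
∂π/∂x_{South} = 213 − 9x_{South} − 3x_{North} = 0, so x_{South} = 71/3 − (1/3)x_{North}.
By the same steps for North: x_{North} = 25 − (1/3)x_{South}.
Solving the two reaction functions simultaneously: (1 − (−1/3)(−1/3))x_{South} = 71/3 − (1/3)·25, so (8/9)x_{South} = 46/3 and x_{South} = 17.25.
Then x_{North} = 25 − (1/3)·17.25 = 19.25.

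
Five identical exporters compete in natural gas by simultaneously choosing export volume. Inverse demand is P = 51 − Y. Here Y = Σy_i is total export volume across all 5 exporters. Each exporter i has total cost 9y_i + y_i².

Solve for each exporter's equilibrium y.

5.25

A representative exporter's profit is π_i = y_i(51 − Y) − 9y_i − y_i², with Y = y_i + Σ_{j≠i} y_j.
First-order condition: 42 − 4y_i − Σ_{j≠i} y_j = 0.
With identical exporters, set every y_j = y: then 42 − 4y − 4y = 0, i.e. y = 42/8 = 5.25.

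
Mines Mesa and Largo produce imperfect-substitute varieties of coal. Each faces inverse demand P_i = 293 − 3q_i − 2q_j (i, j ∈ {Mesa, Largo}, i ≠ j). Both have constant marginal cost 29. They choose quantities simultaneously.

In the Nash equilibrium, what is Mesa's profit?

3267

Mine Mesa's profit: π = q_{Mesa}(293 − 3q_{Mesa} − 2q_{Largo}) − 29q_{Mesa}.
∂π/∂q_{Mesa} = 264 − 6q_{Mesa} − 2q_{Largo} = 0 ⇒ q_{Mesa} = 44 − (1/3)q_{Largo}.
By symmetry q_{Largo} = q_{Mesa}; substituting into the reaction function, (4/3)q_{Mesa} = 44 and q_{Mesa} = 33.
P_{Mesa} = 293 − 3·33 − 2·33 = 128.
Profit = (128 − 29)·33 = 3267.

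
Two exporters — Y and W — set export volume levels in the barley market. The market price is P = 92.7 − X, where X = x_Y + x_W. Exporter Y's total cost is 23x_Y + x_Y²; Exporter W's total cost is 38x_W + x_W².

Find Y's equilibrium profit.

446.4072

Exporter Y's profit: π = x_Y(92.7 − (x_Y + x_W)) − 23x_Y − x_Y².
∂π/∂x_Y = 69.7 − 4x_Y − x_W = 0, so x_Y = 17.425 − 0.25x_W.
By the same steps for W: x_W = 13.675 − 0.25x_Y.
Plugging x_W into Y's best response: x_Y = 17.425 − 0.25(13.675 − 0.25x_Y) ⇒ 0.9375x_Y = 2241/160, so x_Y = 14.94.
Then x_W = 13.675 − 0.25·14.94 = 9.94.
Price P = 92.7 − 24.88 = 67.82.
Y's profit: (67.82 − 23)·14.94 − (14.94)² = 446.4072.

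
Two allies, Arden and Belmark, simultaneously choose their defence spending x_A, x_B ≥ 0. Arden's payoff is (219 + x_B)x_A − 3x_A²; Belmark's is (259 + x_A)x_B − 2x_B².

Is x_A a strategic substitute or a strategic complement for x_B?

strategic complements

Expanding Arden's payoff: 219x_A + x_Bx_A − 3x_A².
∂π/∂x_A = 219 + x_B − 6x_A = 0, so x_A = 36.5 + (1/6)x_B.
The best-response slope dx_A/dx_B = 1/6 > 0: the reaction function is upward-sloping, so the choices are strategic complements.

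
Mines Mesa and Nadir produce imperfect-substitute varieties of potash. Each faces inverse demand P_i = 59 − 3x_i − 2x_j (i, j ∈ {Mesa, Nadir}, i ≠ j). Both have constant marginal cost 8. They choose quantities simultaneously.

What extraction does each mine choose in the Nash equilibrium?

Mine Mesa's profit: π = x_{Mesa}(59 − 3x_{Mesa} − 2x_{Nadir}) − 8x_{Mesa}.
∂π/∂x_{Mesa} = 51 − 6x_{Mesa} − 2x_{Nadir} = 0 ⇒ x_{Mesa} = 8.5 − (1/3)x_{Nadir}.
The game is symmetric, so in equilibrium x_{Nadir} = x_{Mesa}: the reaction function gives (4/3)x_{Mesa} = 8.5, hence x_{Mesa} = 6.375.

6.375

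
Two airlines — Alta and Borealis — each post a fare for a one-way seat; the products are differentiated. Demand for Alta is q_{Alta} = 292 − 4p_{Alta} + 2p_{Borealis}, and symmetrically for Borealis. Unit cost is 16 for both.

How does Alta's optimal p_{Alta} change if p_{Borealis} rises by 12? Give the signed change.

3

Alta's profit: π = (p_{Alta} − 16)(292 − 4p_{Alta} + 2p_{Borealis}).
∂π/∂p_{Alta} = 356 − 8p_{Alta} + 2p_{Borealis} = 0 ⇒ p_{Alta} = 44.5 + 0.25p_{Borealis}.
The reaction-function slope is 0.25, so a 12-unit rise in p_{Borealis} moves p_{Alta} by 0.25 × 12 = 3. Alta's best response rises — the actions are strategic complements.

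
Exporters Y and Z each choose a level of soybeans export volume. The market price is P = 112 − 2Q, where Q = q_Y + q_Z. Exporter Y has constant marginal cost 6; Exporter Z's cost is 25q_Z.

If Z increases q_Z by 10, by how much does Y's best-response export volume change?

Exporter Y's profit: π = q_Y(112 − 2(q_Y + q_Z)) − 6q_Y.
∂π/∂q_Y = 106 − 4q_Y − 2q_Z = 0, so q_Y = 26.5 − 0.5q_Z.
The reaction-function slope is −0.5, so a 10-unit rise in q_Z moves q_Y by −0.5 × 10 = −5. Y's best response falls — the actions are strategic substitutes.

-5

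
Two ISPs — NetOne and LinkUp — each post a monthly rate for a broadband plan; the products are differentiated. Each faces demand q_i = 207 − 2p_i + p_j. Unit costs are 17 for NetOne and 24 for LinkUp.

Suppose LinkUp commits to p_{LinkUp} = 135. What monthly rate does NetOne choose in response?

94

NetOne's profit: π = (p_{NetOne} − 17)(207 − 2p_{NetOne} + p_{LinkUp}).
∂π/∂p_{NetOne} = 241 − 4p_{NetOne} + p_{LinkUp} = 0 ⇒ p_{NetOne} = 60.25 + 0.25p_{LinkUp}.
At p_{LinkUp} = 135: p_{NetOne} = 60.25 + 0.25·135 = 94.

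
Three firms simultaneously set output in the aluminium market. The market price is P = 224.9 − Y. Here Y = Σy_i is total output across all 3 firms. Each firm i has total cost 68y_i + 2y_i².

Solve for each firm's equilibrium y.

A representative firm's profit is π_i = y_i(224.9 − Y) − 68y_i − 2y_i², with Y = y_i + Σ_{j≠i} y_j.
First-order condition: 156.9 − 6y_i − Σ_{j≠i} y_j = 0.
Imposing symmetry (y_j = y for all j) turns Σ_{j≠i} y_j into 2y, so 156.9 = 8y and y = 19.6125.

19.6125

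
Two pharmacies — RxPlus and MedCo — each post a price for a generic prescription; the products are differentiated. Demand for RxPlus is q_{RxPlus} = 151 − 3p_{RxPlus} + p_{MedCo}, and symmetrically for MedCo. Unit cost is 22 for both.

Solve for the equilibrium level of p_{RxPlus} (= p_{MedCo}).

43.4

RxPlus's profit: π = (p_{RxPlus} − 22)(151 − 3p_{RxPlus} + p_{MedCo}).
∂π/∂p_{RxPlus} = 217 − 6p_{RxPlus} + p_{MedCo} = 0 ⇒ p_{RxPlus} = 217/6 + (1/6)p_{MedCo}.
By symmetry p_{MedCo} = p_{RxPlus}; substituting into the reaction function, (5/6)p_{RxPlus} = 217/6 and p_{RxPlus} = 43.4.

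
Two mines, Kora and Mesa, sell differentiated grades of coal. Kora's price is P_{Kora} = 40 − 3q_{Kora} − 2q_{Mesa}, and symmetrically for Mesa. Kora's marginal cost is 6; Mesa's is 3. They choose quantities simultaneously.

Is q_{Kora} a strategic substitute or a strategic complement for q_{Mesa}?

Mine Kora's profit: π = q_{Kora}(40 − 3q_{Kora} − 2q_{Mesa}) − 6q_{Kora}.
∂π/∂q_{Kora} = 34 − 6q_{Kora} − 2q_{Mesa} = 0 ⇒ q_{Kora} = 17/3 − (1/3)q_{Mesa}.
The best-response slope dq_{Kora}/dq_{Mesa} = −1/3 < 0: the reaction function is downward-sloping, so the choices are strategic substitutes.

strategic substitutes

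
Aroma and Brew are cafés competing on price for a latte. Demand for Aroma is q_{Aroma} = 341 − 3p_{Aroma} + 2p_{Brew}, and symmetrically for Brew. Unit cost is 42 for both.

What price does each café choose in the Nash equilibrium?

116.75

Aroma's profit: π = (p_{Aroma} − 42)(341 − 3p_{Aroma} + 2p_{Brew}).
∂π/∂p_{Aroma} = 467 − 6p_{Aroma} + 2p_{Brew} = 0 ⇒ p_{Aroma} = 467/6 + (1/3)p_{Brew}.
Setting p_{Aroma} = p_{Brew} in the reaction function: p_{Aroma} = 467/6 + (1/3)p_{Aroma}, so p_{Aroma} = (467/6) / (2/3) = 116.75.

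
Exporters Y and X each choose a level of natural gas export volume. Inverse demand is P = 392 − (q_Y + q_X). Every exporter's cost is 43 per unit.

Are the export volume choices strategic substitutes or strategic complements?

strategic substitutes

Exporter Y's profit: π = q_Y(392 − (q_Y + q_X)) − 43q_Y.
∂π/∂q_Y = 349 − 2q_Y − q_X = 0, so q_Y = 174.5 − 0.5q_X.
The best-response slope dq_Y/dq_X = −0.5 < 0: the reaction function is downward-sloping, so the choices are strategic substitutes.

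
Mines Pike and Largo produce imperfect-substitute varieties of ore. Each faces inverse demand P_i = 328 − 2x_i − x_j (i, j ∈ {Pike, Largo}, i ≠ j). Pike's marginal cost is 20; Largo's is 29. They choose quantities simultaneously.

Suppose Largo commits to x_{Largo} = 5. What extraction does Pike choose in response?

75.75

Mine Pike's profit: π = x_{Pike}(328 − 2x_{Pike} − x_{Largo}) − 20x_{Pike}.
∂π/∂x_{Pike} = 308 − 4x_{Pike} − x_{Largo} = 0 ⇒ x_{Pike} = 77 − 0.25x_{Largo}.
At x_{Largo} = 5: x_{Pike} = 77 − 0.25·5 = 75.75.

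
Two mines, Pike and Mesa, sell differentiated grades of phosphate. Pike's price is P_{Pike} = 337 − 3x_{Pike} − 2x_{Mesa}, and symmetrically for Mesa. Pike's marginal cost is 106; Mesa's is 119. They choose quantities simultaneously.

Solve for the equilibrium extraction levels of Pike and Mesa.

29.6875, 26.4375

Mine Pike's profit: π = x_{Pike}(337 − 3x_{Pike} − 2x_{Mesa}) − 106x_{Pike}.
∂π/∂x_{Pike} = 231 − 6x_{Pike} − 2x_{Mesa} = 0 ⇒ x_{Pike} = 38.5 − (1/3)x_{Mesa}.
Similarly x_{Mesa} = 109/3 − (1/3)x_{Pike}.
Substituting the second reaction function into the first: x_{Pike} = 38.5 − (1/3)(109/3 − (1/3)x_{Pike}), which gives (8/9)x_{Pike} = 475/18 ⇒ x_{Pike} = 29.6875.
Then x_{Mesa} = 109/3 − (1/3)·29.6875 = 26.4375.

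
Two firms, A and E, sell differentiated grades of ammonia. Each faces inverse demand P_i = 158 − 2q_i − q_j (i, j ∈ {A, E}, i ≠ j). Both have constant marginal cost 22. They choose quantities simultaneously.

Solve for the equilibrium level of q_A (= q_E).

Firm A's profit: π = q_A(158 − 2q_A − q_E) − 22q_A.
∂π/∂q_A = 136 − 4q_A − q_E = 0 ⇒ q_A = 34 − 0.25q_E.
The game is symmetric, so in equilibrium q_E = q_A: the reaction function gives 1.25q_A = 34, hence q_A = 27.2.

27.2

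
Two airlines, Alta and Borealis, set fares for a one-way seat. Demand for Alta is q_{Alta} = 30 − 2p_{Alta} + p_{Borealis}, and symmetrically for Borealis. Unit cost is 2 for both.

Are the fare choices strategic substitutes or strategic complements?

Alta's profit: π = (p_{Alta} − 2)(30 − 2p_{Alta} + p_{Borealis}).
∂π/∂p_{Alta} = 34 − 4p_{Alta} + p_{Borealis} = 0 ⇒ p_{Alta} = 8.5 + 0.25p_{Borealis}.
The best-response slope dp_{Alta}/dp_{Borealis} = 0.25 > 0: the reaction function is upward-sloping, so the choices are strategic complements.

strategic complements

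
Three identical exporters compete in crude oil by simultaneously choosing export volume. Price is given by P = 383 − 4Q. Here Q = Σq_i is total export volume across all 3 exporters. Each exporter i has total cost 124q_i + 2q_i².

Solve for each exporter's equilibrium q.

A representative exporter's profit is π_i = q_i(383 − 4Q) − 124q_i − 2q_i², with Q = q_i + Σ_{j≠i} q_j.
First-order condition: 259 − 12q_i − 4Σ_{j≠i} q_j = 0.
With identical exporters, set every q_j = q: then 259 − 12q − 8q = 0, i.e. q = 259/20 = 12.95.

12.95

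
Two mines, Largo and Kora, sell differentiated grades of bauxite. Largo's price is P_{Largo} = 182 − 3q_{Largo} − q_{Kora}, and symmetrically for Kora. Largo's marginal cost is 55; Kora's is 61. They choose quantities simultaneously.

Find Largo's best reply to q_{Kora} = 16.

18.5

Mine Largo's profit: π = q_{Largo}(182 − 3q_{Largo} − q_{Kora}) − 55q_{Largo}.
∂π/∂q_{Largo} = 127 − 6q_{Largo} − q_{Kora} = 0 ⇒ q_{Largo} = 127/6 − (1/6)q_{Kora}.
At q_{Kora} = 16: q_{Largo} = 127/6 − (1/6)·16 = 18.5.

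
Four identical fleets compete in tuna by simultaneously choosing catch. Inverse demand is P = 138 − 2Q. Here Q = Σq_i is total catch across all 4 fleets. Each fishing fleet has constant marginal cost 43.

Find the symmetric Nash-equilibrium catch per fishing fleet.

A representative fishing fleet's profit is π_i = q_i(138 − 2Q) − 43q_i, with Q = q_i + Σ_{j≠i} q_j.
First-order condition: 95 − 4q_i − 2Σ_{j≠i} q_j = 0.
With identical fishing fleets, set every q_j = q: then 95 − 4q − 6q = 0, i.e. q = 95/10 = 9.5.

9.5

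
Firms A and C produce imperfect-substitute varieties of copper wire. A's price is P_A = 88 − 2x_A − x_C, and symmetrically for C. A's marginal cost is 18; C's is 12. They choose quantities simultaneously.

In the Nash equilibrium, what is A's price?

45.2

Firm A's profit: π = x_A(88 − 2x_A − x_C) − 18x_A.
∂π/∂x_A = 70 − 4x_A − x_C = 0 ⇒ x_A = 17.5 − 0.25x_C.
Similarly x_C = 19 − 0.25x_A.
Solving the two reaction functions simultaneously: (1 − (−0.25)(−0.25))x_A = 17.5 − 0.25·19, so 0.9375x_A = 12.75 and x_A = 13.6.
Then x_C = 19 − 0.25·13.6 = 15.6.
P_A = 88 − 2·13.6 − 15.6 = 45.2.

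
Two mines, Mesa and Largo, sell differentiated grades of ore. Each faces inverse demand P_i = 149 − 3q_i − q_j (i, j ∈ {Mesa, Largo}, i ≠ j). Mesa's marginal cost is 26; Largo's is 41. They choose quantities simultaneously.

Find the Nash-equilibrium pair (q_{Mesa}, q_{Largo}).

18, 15

Mine Mesa's profit: π = q_{Mesa}(149 − 3q_{Mesa} − q_{Largo}) − 26q_{Mesa}.
∂π/∂q_{Mesa} = 123 − 6q_{Mesa} − q_{Largo} = 0 ⇒ q_{Mesa} = 20.5 − (1/6)q_{Largo}.
Similarly q_{Largo} = 18 − (1/6)q_{Mesa}.
Substituting the second reaction function into the first: q_{Mesa} = 20.5 − (1/6)(18 − (1/6)q_{Mesa}), which gives (35/36)q_{Mesa} = 17.5 ⇒ q_{Mesa} = 18.
Then q_{Largo} = 18 − (1/6)·18 = 15.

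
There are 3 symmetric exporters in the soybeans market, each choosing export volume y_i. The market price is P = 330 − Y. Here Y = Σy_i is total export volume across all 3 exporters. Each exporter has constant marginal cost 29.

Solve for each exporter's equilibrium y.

A representative exporter's profit is π_i = y_i(330 − Y) − 29y_i, with Y = y_i + Σ_{j≠i} y_j.
First-order condition: 301 − 2y_i − Σ_{j≠i} y_j = 0.
With identical exporters, set every y_j = y: then 301 − 2y − 2y = 0, i.e. y = 301/4 = 75.25.

75.25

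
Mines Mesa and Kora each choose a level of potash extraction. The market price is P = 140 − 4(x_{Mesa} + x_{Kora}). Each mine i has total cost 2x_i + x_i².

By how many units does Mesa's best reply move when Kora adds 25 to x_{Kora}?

-10

Mine Mesa's profit: π = x_{Mesa}(140 − 4(x_{Mesa} + x_{Kora})) − 2x_{Mesa} − x_{Mesa}².
∂π/∂x_{Mesa} = 138 − 10x_{Mesa} − 4x_{Kora} = 0, so x_{Mesa} = 13.8 − 0.4x_{Kora}.
The reaction-function slope is −0.4, so a 25-unit rise in x_{Kora} moves x_{Mesa} by −0.4 × 25 = −10. Mesa's best response falls — the actions are strategic substitutes.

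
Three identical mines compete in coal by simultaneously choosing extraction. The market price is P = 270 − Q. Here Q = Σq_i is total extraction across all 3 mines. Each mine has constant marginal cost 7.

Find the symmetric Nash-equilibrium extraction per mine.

65.75

A representative mine's profit is π_i = q_i(270 − Q) − 7q_i, with Q = q_i + Σ_{j≠i} q_j.
First-order condition: 263 − 2q_i − Σ_{j≠i} q_j = 0.
In a symmetric equilibrium every mine chooses the same q, so Σ_{j≠i} q_j = 2q. The condition becomes 263 − 4q = 0, giving q = 263/4 = 65.75.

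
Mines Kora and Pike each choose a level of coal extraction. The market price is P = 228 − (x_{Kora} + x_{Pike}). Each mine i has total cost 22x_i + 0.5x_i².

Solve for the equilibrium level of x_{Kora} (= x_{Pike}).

51.5

Mine Kora's profit: π = x_{Kora}(228 − (x_{Kora} + x_{Pike})) − 22x_{Kora} − 0.5x_{Kora}².
∂π/∂x_{Kora} = 206 − 3x_{Kora} − x_{Pike} = 0, so x_{Kora} = 206/3 − (1/3)x_{Pike}.
By symmetry x_{Pike} = x_{Kora}; substituting into the reaction function, (4/3)x_{Kora} = 206/3 and x_{Kora} = 51.5.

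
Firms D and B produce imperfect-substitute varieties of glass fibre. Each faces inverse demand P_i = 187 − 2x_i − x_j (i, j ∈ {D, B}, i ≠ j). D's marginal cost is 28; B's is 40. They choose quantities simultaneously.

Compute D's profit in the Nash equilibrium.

Firm D's profit: π = x_D(187 − 2x_D − x_B) − 28x_D.
∂π/∂x_D = 159 − 4x_D − x_B = 0 ⇒ x_D = 39.75 − 0.25x_B.
Similarly x_B = 36.75 − 0.25x_D.
Solving the two reaction functions simultaneously: (1 − (−0.25)(−0.25))x_D = 39.75 − 0.25·36.75, so 0.9375x_D = 30.5625 and x_D = 32.6.
Then x_B = 36.75 − 0.25·32.6 = 28.6.
P_D = 187 − 2·32.6 − 28.6 = 93.2.
Profit = (93.2 − 28)·32.6 = 2125.52.

2125.52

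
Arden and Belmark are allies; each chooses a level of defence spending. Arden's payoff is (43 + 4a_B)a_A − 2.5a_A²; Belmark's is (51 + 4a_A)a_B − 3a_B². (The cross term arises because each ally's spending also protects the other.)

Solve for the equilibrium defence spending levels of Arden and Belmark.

Expanding Arden's payoff: 43a_A + 4a_Ba_A − 2.5a_A².
∂π/∂a_A = 43 + 4a_B − 5a_A = 0, so a_A = 8.6 + 0.8a_B.
Likewise for Belmark: a_B = 8.5 + (2/3)a_A.
Substituting the second reaction function into the first: a_A = 8.6 + 0.8(8.5 + (2/3)a_A), which gives (7/15)a_A = 15.4 ⇒ a_A = 33.
Then a_B = 8.5 + (2/3)·33 = 30.5.

33, 30.5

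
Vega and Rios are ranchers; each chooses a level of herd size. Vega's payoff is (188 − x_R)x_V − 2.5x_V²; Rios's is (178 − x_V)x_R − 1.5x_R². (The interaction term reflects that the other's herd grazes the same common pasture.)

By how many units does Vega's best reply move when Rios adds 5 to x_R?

Expanding Vega's payoff: 188x_V − x_Rx_V − 2.5x_V².
∂π/∂x_V = 188 − x_R − 5x_V = 0, so x_V = 37.6 − 0.2x_R.
The reaction-function slope is −0.2, so a 5-unit rise in x_R moves x_V by −0.2 × 5 = −1. Vega's best response falls — the actions are strategic substitutes.

-1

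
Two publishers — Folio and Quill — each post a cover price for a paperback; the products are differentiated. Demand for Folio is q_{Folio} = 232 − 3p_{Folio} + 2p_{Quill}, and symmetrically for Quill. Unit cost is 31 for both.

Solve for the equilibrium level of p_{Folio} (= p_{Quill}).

81.25

Folio's profit: π = (p_{Folio} − 31)(232 − 3p_{Folio} + 2p_{Quill}).
∂π/∂p_{Folio} = 325 − 6p_{Folio} + 2p_{Quill} = 0 ⇒ p_{Folio} = 325/6 + (1/3)p_{Quill}.
The game is symmetric, so in equilibrium p_{Quill} = p_{Folio}: the reaction function gives (2/3)p_{Folio} = 325/6, hence p_{Folio} = 81.25.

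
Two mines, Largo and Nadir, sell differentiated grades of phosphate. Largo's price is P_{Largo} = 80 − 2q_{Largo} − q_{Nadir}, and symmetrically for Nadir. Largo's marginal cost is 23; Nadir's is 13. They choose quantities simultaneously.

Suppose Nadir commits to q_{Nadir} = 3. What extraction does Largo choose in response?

Mine Largo's profit: π = q_{Largo}(80 − 2q_{Largo} − q_{Nadir}) − 23q_{Largo}.
∂π/∂q_{Largo} = 57 − 4q_{Largo} − q_{Nadir} = 0 ⇒ q_{Largo} = 14.25 − 0.25q_{Nadir}.
At q_{Nadir} = 3: q_{Largo} = 14.25 − 0.25·3 = 13.5.

13.5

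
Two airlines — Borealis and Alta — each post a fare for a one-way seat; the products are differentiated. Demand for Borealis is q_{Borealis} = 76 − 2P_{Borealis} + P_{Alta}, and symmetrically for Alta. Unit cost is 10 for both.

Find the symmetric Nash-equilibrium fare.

32

Borealis's profit: π = (P_{Borealis} − 10)(76 − 2P_{Borealis} + P_{Alta}).
∂π/∂P_{Borealis} = 96 − 4P_{Borealis} + P_{Alta} = 0 ⇒ P_{Borealis} = 24 + 0.25P_{Alta}.
By symmetry P_{Alta} = P_{Borealis}; substituting into the reaction function, 0.75P_{Borealis} = 24 and P_{Borealis} = 32.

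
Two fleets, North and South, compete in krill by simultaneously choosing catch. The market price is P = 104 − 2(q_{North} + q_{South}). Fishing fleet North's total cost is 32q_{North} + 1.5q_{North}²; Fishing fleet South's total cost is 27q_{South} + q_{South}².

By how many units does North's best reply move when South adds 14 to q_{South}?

-4

Fishing fleet North's profit: π = q_{North}(104 − 2(q_{North} + q_{South})) − 32q_{North} − 1.5q_{North}².
∂π/∂q_{North} = 72 − 7q_{North} − 2q_{South} = 0, so q_{North} = 72/7 − (2/7)q_{South}.
The reaction-function slope is −2/7, so a 14-unit rise in q_{South} moves q_{North} by −2/7 × 14 = −4. North's best response falls — the actions are strategic substitutes.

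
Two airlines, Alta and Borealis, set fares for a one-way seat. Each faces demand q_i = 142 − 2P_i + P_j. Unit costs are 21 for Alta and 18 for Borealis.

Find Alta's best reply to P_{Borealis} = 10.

Alta's profit: π = (P_{Alta} − 21)(142 − 2P_{Alta} + P_{Borealis}).
∂π/∂P_{Alta} = 184 − 4P_{Alta} + P_{Borealis} = 0 ⇒ P_{Alta} = 46 + 0.25P_{Borealis}.
At P_{Borealis} = 10: P_{Alta} = 46 + 0.25·10 = 48.5.

48.5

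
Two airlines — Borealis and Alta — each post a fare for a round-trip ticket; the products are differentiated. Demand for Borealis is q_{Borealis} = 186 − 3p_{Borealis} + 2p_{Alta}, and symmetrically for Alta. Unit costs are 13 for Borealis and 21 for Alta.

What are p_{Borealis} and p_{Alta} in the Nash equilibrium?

57.75, 60.75

Borealis's profit: π = (p_{Borealis} − 13)(186 − 3p_{Borealis} + 2p_{Alta}).
∂π/∂p_{Borealis} = 225 − 6p_{Borealis} + 2p_{Alta} = 0 ⇒ p_{Borealis} = 37.5 + (1/3)p_{Alta}.
Similarly p_{Alta} = 41.5 + (1/3)p_{Borealis}.
Substituting the second reaction function into the first: p_{Borealis} = 37.5 + (1/3)(41.5 + (1/3)p_{Borealis}), which gives (8/9)p_{Borealis} = 154/3 ⇒ p_{Borealis} = 57.75.
Then p_{Alta} = 41.5 + (1/3)·57.75 = 60.75.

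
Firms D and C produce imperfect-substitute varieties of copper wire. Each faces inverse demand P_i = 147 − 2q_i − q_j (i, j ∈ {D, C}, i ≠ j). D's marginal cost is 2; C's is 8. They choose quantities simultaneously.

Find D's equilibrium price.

60.8

Firm D's profit: π = q_D(147 − 2q_D − q_C) − 2q_D.
∂π/∂q_D = 145 − 4q_D − q_C = 0 ⇒ q_D = 36.25 − 0.25q_C.
Similarly q_C = 34.75 − 0.25q_D.
Solving the two reaction functions simultaneously: (1 − (−0.25)(−0.25))q_D = 36.25 − 0.25·34.75, so 0.9375q_D = 27.5625 and q_D = 29.4.
Then q_C = 34.75 − 0.25·29.4 = 27.4.
P_D = 147 − 2·29.4 − 27.4 = 60.8.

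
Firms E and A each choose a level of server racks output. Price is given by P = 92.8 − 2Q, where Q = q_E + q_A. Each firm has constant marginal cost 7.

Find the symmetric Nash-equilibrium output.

Firm E's profit: π = q_E(92.8 − 2(q_E + q_A)) − 7q_E.
∂π/∂q_E = 85.8 − 4q_E − 2q_A = 0, so q_E = 21.45 − 0.5q_A.
Setting q_E = q_A in the reaction function: q_E = 21.45 − 0.5q_E, so q_E = 21.45 / 1.5 = 14.3.

14.3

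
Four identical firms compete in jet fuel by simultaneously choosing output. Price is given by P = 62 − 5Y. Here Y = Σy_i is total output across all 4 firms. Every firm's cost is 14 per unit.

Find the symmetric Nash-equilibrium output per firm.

A representative firm's profit is π_i = y_i(62 − 5Y) − 14y_i, with Y = y_i + Σ_{j≠i} y_j.
First-order condition: 48 − 10y_i − 5Σ_{j≠i} y_j = 0.
Imposing symmetry (y_j = y for all j) turns Σ_{j≠i} y_j into 3y, so 48 = 25y and y = 1.92.

1.92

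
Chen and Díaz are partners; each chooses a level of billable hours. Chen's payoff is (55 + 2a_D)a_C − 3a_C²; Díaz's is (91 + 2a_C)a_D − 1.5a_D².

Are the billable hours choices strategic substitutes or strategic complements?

Expanding Chen's payoff: 55a_C + 2a_Da_C − 3a_C².
∂π/∂a_C = 55 + 2a_D − 6a_C = 0, so a_C = 55/6 + (1/3)a_D.
The best-response slope da_C/da_D = 1/3 > 0: the reaction function is upward-sloping, so the choices are strategic complements.

strategic complements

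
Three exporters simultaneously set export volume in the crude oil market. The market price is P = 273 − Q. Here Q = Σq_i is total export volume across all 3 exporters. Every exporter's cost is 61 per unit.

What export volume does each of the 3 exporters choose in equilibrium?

53

A representative exporter's profit is π_i = q_i(273 − Q) − 61q_i, with Q = q_i + Σ_{j≠i} q_j.
First-order condition: 212 − 2q_i − Σ_{j≠i} q_j = 0.
In a symmetric equilibrium every exporter chooses the same q, so Σ_{j≠i} q_j = 2q. The condition becomes 212 − 4q = 0, giving q = 212/4 = 53.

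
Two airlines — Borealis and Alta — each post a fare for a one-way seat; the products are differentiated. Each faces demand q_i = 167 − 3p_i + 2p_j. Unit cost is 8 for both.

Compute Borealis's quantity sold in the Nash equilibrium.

Borealis's profit: π = (p_{Borealis} − 8)(167 − 3p_{Borealis} + 2p_{Alta}).
∂π/∂p_{Borealis} = 191 − 6p_{Borealis} + 2p_{Alta} = 0 ⇒ p_{Borealis} = 191/6 + (1/3)p_{Alta}.
The game is symmetric, so in equilibrium p_{Alta} = p_{Borealis}: the reaction function gives (2/3)p_{Borealis} = 191/6, hence p_{Borealis} = 47.75.
q_{Borealis} = 167 − 3·47.75 + 2·47.75 = 119.25.

119.25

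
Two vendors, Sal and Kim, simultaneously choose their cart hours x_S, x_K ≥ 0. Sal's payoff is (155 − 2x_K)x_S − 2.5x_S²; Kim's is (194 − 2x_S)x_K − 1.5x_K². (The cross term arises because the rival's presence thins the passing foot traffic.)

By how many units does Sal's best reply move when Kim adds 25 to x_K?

Expanding Sal's payoff: 155x_S − 2x_Kx_S − 2.5x_S².
∂π/∂x_S = 155 − 2x_K − 5x_S = 0, so x_S = 31 − 0.4x_K.
The reaction-function slope is −0.4, so a 25-unit rise in x_K moves x_S by −0.4 × 25 = −10. Sal's best response falls — the actions are strategic substitutes.

-10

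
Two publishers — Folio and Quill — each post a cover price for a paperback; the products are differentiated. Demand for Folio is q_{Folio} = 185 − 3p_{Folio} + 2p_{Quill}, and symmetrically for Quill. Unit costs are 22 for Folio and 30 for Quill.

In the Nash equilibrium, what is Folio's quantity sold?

Folio's profit: π = (p_{Folio} − 22)(185 − 3p_{Folio} + 2p_{Quill}).
∂π/∂p_{Folio} = 251 − 6p_{Folio} + 2p_{Quill} = 0 ⇒ p_{Folio} = 251/6 + (1/3)p_{Quill}.
Similarly p_{Quill} = 275/6 + (1/3)p_{Folio}.
Substituting the second reaction function into the first: p_{Folio} = 251/6 + (1/3)(275/6 + (1/3)p_{Folio}), which gives (8/9)p_{Folio} = 514/9 ⇒ p_{Folio} = 64.25.
Then p_{Quill} = 275/6 + (1/3)·64.25 = 67.25.
q_{Folio} = 185 − 3·64.25 + 2·67.25 = 126.75.

126.75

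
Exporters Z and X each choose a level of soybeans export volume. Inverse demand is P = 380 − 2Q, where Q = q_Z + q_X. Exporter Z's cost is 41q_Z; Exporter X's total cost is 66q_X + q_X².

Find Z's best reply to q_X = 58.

55.75

Exporter Z's profit: π = q_Z(380 − 2(q_Z + q_X)) − 41q_Z.
∂π/∂q_Z = 339 − 4q_Z − 2q_X = 0, so q_Z = 84.75 − 0.5q_X.
At q_X = 58: q_Z = 84.75 − 0.5·58 = 55.75.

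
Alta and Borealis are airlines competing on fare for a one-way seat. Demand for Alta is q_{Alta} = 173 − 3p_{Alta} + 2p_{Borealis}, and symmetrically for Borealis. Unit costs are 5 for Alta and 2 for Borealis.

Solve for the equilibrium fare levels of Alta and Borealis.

46.4375, 45.3125

Alta's profit: π = (p_{Alta} − 5)(173 − 3p_{Alta} + 2p_{Borealis}).
∂π/∂p_{Alta} = 188 − 6p_{Alta} + 2p_{Borealis} = 0 ⇒ p_{Alta} = 94/3 + (1/3)p_{Borealis}.
Similarly p_{Borealis} = 179/6 + (1/3)p_{Alta}.
Solving the two reaction functions simultaneously: (1 − (1/3)(1/3))p_{Alta} = 94/3 + (1/3)·(179/6), so (8/9)p_{Alta} = 743/18 and p_{Alta} = 46.4375.
Then p_{Borealis} = 179/6 + (1/3)·46.4375 = 45.3125.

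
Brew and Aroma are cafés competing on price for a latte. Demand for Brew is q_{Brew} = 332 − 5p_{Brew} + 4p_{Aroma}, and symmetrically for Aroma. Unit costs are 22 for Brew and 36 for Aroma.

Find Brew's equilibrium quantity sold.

Brew's profit: π = (p_{Brew} − 22)(332 − 5p_{Brew} + 4p_{Aroma}).
∂π/∂p_{Brew} = 442 − 10p_{Brew} + 4p_{Aroma} = 0 ⇒ p_{Brew} = 44.2 + 0.4p_{Aroma}.
Similarly p_{Aroma} = 51.2 + 0.4p_{Brew}.
Substituting the second reaction function into the first: p_{Brew} = 44.2 + 0.4(51.2 + 0.4p_{Brew}), which gives 0.84p_{Brew} = 64.68 ⇒ p_{Brew} = 77.
Then p_{Aroma} = 51.2 + 0.4·77 = 82.
q_{Brew} = 332 − 5·77 + 4·82 = 275.

275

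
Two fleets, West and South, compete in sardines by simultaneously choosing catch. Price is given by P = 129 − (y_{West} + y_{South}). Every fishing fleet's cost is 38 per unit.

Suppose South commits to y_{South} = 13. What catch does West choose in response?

Fishing fleet West's profit: π = y_{West}(129 − (y_{West} + y_{South})) − 38y_{West}.
∂π/∂y_{West} = 91 − 2y_{West} − y_{South} = 0, so y_{West} = 45.5 − 0.5y_{South}.
At y_{South} = 13: y_{West} = 45.5 − 0.5·13 = 39.

39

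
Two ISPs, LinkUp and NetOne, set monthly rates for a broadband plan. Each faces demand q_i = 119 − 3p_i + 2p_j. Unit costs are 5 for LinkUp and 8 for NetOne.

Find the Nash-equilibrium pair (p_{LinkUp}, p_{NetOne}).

34.0625, 35.1875

LinkUp's profit: π = (p_{LinkUp} − 5)(119 − 3p_{LinkUp} + 2p_{NetOne}).
∂π/∂p_{LinkUp} = 134 − 6p_{LinkUp} + 2p_{NetOne} = 0 ⇒ p_{LinkUp} = 67/3 + (1/3)p_{NetOne}.
Similarly p_{NetOne} = 143/6 + (1/3)p_{LinkUp}.
Solving the two reaction functions simultaneously: (1 − (1/3)(1/3))p_{LinkUp} = 67/3 + (1/3)·(143/6), so (8/9)p_{LinkUp} = 545/18 and p_{LinkUp} = 34.0625.
Then p_{NetOne} = 143/6 + (1/3)·34.0625 = 35.1875.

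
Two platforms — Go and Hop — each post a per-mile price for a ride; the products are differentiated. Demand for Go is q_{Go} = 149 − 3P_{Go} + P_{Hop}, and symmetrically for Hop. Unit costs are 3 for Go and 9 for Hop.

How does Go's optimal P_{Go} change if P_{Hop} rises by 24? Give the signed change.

4

Go's profit: π = (P_{Go} − 3)(149 − 3P_{Go} + P_{Hop}).
∂π/∂P_{Go} = 158 − 6P_{Go} + P_{Hop} = 0 ⇒ P_{Go} = 79/3 + (1/6)P_{Hop}.
The reaction-function slope is 1/6, so a 24-unit rise in P_{Hop} moves P_{Go} by 1/6 × 24 = 4. Go's best response rises — the actions are strategic complements.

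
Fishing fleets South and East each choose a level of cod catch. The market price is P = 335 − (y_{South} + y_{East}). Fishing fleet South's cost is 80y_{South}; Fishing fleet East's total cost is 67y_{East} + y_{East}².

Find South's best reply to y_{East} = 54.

100.5

Fishing fleet South's profit: π = y_{South}(335 − (y_{South} + y_{East})) − 80y_{South}.
∂π/∂y_{South} = 255 − 2y_{South} − y_{East} = 0, so y_{South} = 127.5 − 0.5y_{East}.
At y_{East} = 54: y_{South} = 127.5 − 0.5·54 = 100.5.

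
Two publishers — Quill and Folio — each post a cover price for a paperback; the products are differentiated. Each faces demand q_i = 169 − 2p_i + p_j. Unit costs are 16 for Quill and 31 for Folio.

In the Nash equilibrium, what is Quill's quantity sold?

106

Quill's profit: π = (p_{Quill} − 16)(169 − 2p_{Quill} + p_{Folio}).
∂π/∂p_{Quill} = 201 − 4p_{Quill} + p_{Folio} = 0 ⇒ p_{Quill} = 50.25 + 0.25p_{Folio}.
Similarly p_{Folio} = 57.75 + 0.25p_{Quill}.
Plugging p_{Folio} into Quill's best response: p_{Quill} = 50.25 + 0.25(57.75 + 0.25p_{Quill}) ⇒ 0.9375p_{Quill} = 64.6875, so p_{Quill} = 69.
Then p_{Folio} = 57.75 + 0.25·69 = 75.
q_{Quill} = 169 − 2·69 + 75 = 106.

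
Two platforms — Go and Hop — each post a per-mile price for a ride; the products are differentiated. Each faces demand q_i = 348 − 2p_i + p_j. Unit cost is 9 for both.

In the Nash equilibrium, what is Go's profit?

25538

Go's profit: π = (p_{Go} − 9)(348 − 2p_{Go} + p_{Hop}).
∂π/∂p_{Go} = 366 − 4p_{Go} + p_{Hop} = 0 ⇒ p_{Go} = 91.5 + 0.25p_{Hop}.
Setting p_{Go} = p_{Hop} in the reaction function: p_{Go} = 91.5 + 0.25p_{Go}, so p_{Go} = 91.5 / 0.75 = 122.
q_{Go} = 348 − 2·122 + 122 = 226.
Profit = (122 − 9)·226 = 25538.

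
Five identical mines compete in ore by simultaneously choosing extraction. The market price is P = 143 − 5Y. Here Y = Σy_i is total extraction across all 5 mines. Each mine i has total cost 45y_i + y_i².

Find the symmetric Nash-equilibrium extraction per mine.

A representative mine's profit is π_i = y_i(143 − 5Y) − 45y_i − y_i², with Y = y_i + Σ_{j≠i} y_j.
First-order condition: 98 − 12y_i − 5Σ_{j≠i} y_j = 0.
In a symmetric equilibrium every mine chooses the same y, so Σ_{j≠i} y_j = 4y. The condition becomes 98 − 32y = 0, giving y = 98/32 = 3.0625.

3.0625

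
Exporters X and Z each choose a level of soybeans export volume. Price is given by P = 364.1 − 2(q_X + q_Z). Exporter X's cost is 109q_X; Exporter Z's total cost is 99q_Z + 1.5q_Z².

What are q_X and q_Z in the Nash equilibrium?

52.3125, 22.925

Exporter X's profit: π = q_X(364.1 − 2(q_X + q_Z)) − 109q_X.
∂π/∂q_X = 255.1 − 4q_X − 2q_Z = 0, so q_X = 63.775 − 0.5q_Z.
For Z: ∂π/∂q_Z = 265.1 − 7q_Z − 2q_X = 0 ⇒ q_Z = 2651/70 − (2/7)q_X.
Solving the two reaction functions simultaneously: (1 − (−0.5)(−2/7))q_X = 63.775 − 0.5·(2651/70), so (6/7)q_X = 2511/56 and q_X = 52.3125.
Then q_Z = 2651/70 − (2/7)·52.3125 = 22.925.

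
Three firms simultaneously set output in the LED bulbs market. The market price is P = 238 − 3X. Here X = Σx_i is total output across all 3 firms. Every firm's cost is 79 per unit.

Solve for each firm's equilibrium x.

A representative firm's profit is π_i = x_i(238 − 3X) − 79x_i, with X = x_i + Σ_{j≠i} x_j.
First-order condition: 159 − 6x_i − 3Σ_{j≠i} x_j = 0.
In a symmetric equilibrium every firm chooses the same x, so Σ_{j≠i} x_j = 2x. The condition becomes 159 − 12x = 0, giving x = 159/12 = 13.25.

13.25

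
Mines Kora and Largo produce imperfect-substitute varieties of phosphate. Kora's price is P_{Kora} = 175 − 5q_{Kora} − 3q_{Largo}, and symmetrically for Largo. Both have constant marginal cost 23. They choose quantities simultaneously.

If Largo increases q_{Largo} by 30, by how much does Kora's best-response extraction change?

Mine Kora's profit: π = q_{Kora}(175 − 5q_{Kora} − 3q_{Largo}) − 23q_{Kora}.
∂π/∂q_{Kora} = 152 − 10q_{Kora} − 3q_{Largo} = 0 ⇒ q_{Kora} = 15.2 − 0.3q_{Largo}.
The reaction-function slope is −0.3, so a 30-unit rise in q_{Largo} moves q_{Kora} by −0.3 × 30 = −9. Kora's best response falls — the actions are strategic substitutes.

-9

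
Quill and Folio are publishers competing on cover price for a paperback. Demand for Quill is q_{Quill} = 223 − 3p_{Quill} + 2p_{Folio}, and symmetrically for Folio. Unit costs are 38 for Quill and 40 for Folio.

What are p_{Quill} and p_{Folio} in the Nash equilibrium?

Quill's profit: π = (p_{Quill} − 38)(223 − 3p_{Quill} + 2p_{Folio}).
∂π/∂p_{Quill} = 337 − 6p_{Quill} + 2p_{Folio} = 0 ⇒ p_{Quill} = 337/6 + (1/3)p_{Folio}.
Similarly p_{Folio} = 343/6 + (1/3)p_{Quill}.
Solving the two reaction functions simultaneously: (1 − (1/3)(1/3))p_{Quill} = 337/6 + (1/3)·(343/6), so (8/9)p_{Quill} = 677/9 and p_{Quill} = 84.625.
Then p_{Folio} = 343/6 + (1/3)·84.625 = 85.375.

84.625, 85.375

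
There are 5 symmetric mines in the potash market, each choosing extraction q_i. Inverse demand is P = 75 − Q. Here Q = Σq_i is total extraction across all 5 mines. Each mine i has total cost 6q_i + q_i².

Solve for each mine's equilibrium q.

8.625

A representative mine's profit is π_i = q_i(75 − Q) − 6q_i − q_i², with Q = q_i + Σ_{j≠i} q_j.
First-order condition: 69 − 4q_i − Σ_{j≠i} q_j = 0.
In a symmetric equilibrium every mine chooses the same q, so Σ_{j≠i} q_j = 4q. The condition becomes 69 − 8q = 0, giving q = 69/8 = 8.625.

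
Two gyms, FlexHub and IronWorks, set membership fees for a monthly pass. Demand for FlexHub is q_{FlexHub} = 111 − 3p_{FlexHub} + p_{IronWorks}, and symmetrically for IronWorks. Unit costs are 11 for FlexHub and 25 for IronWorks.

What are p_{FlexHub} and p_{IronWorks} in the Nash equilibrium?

FlexHub's profit: π = (p_{FlexHub} − 11)(111 − 3p_{FlexHub} + p_{IronWorks}).
∂π/∂p_{FlexHub} = 144 − 6p_{FlexHub} + p_{IronWorks} = 0 ⇒ p_{FlexHub} = 24 + (1/6)p_{IronWorks}.
Similarly p_{IronWorks} = 31 + (1/6)p_{FlexHub}.
Solving the two reaction functions simultaneously: (1 − (1/6)(1/6))p_{FlexHub} = 24 + (1/6)·31, so (35/36)p_{FlexHub} = 175/6 and p_{FlexHub} = 30.
Then p_{IronWorks} = 31 + (1/6)·30 = 36.

30, 36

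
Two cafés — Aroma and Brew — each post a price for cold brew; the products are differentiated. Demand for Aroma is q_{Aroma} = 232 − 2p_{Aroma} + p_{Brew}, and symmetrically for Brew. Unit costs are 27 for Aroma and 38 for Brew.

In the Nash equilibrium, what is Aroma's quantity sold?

139.6

Aroma's profit: π = (p_{Aroma} − 27)(232 − 2p_{Aroma} + p_{Brew}).
∂π/∂p_{Aroma} = 286 − 4p_{Aroma} + p_{Brew} = 0 ⇒ p_{Aroma} = 71.5 + 0.25p_{Brew}.
Similarly p_{Brew} = 77 + 0.25p_{Aroma}.
Plugging p_{Brew} into Aroma's best response: p_{Aroma} = 71.5 + 0.25(77 + 0.25p_{Aroma}) ⇒ 0.9375p_{Aroma} = 90.75, so p_{Aroma} = 96.8.
Then p_{Brew} = 77 + 0.25·96.8 = 101.2.
q_{Aroma} = 232 − 2·96.8 + 101.2 = 139.6.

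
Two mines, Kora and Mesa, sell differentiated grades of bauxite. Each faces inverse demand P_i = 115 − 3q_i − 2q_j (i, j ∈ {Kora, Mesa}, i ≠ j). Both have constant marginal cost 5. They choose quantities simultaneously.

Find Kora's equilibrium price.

Mine Kora's profit: π = q_{Kora}(115 − 3q_{Kora} − 2q_{Mesa}) − 5q_{Kora}.
∂π/∂q_{Kora} = 110 − 6q_{Kora} − 2q_{Mesa} = 0 ⇒ q_{Kora} = 55/3 − (1/3)q_{Mesa}.
By symmetry q_{Mesa} = q_{Kora}; substituting into the reaction function, (4/3)q_{Kora} = 55/3 and q_{Kora} = 13.75.
P_{Kora} = 115 − 3·13.75 − 2·13.75 = 46.25.

46.25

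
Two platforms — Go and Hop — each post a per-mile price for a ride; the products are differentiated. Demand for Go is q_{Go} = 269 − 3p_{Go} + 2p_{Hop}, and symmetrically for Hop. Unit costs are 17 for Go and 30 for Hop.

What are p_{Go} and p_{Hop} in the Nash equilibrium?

Go's profit: π = (p_{Go} − 17)(269 − 3p_{Go} + 2p_{Hop}).
∂π/∂p_{Go} = 320 − 6p_{Go} + 2p_{Hop} = 0 ⇒ p_{Go} = 160/3 + (1/3)p_{Hop}.
Similarly p_{Hop} = 359/6 + (1/3)p_{Go}.
Solving the two reaction functions simultaneously: (1 − (1/3)(1/3))p_{Go} = 160/3 + (1/3)·(359/6), so (8/9)p_{Go} = 1319/18 and p_{Go} = 82.4375.
Then p_{Hop} = 359/6 + (1/3)·82.4375 = 87.3125.

82.4375, 87.3125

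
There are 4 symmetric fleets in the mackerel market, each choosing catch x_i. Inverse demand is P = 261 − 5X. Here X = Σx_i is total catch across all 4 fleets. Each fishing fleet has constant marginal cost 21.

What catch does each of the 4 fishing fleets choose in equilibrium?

9.6

A representative fishing fleet's profit is π_i = x_i(261 − 5X) − 21x_i, with X = x_i + Σ_{j≠i} x_j.
First-order condition: 240 − 10x_i − 5Σ_{j≠i} x_j = 0.
With identical fishing fleets, set every x_j = x: then 240 − 10x − 15x = 0, i.e. x = 240/25 = 9.6.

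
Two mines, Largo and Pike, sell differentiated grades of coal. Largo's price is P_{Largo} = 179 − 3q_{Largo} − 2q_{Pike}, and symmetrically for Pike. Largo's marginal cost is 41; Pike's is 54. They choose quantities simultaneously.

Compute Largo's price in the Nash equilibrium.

95.1875

Mine Largo's profit: π = q_{Largo}(179 − 3q_{Largo} − 2q_{Pike}) − 41q_{Largo}.
∂π/∂q_{Largo} = 138 − 6q_{Largo} − 2q_{Pike} = 0 ⇒ q_{Largo} = 23 − (1/3)q_{Pike}.
Similarly q_{Pike} = 125/6 − (1/3)q_{Largo}.
Plugging q_{Pike} into Largo's best response: q_{Largo} = 23 − (1/3)(125/6 − (1/3)q_{Largo}) ⇒ (8/9)q_{Largo} = 289/18, so q_{Largo} = 18.0625.
Then q_{Pike} = 125/6 − (1/3)·18.0625 = 14.8125.
P_{Largo} = 179 − 3·18.0625 − 2·14.8125 = 95.1875.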